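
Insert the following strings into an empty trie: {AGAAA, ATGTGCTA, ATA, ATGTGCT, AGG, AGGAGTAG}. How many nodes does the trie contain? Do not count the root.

Insert word by word; a character creates a node only if that edge doesn't already exist:
  "AGAAA" → 5 new (A, G, A, A, A)
  "ATGTGCTA" → prefix "A" already present; 7 new (T, G, T, G, C, T, A)
  "ATA" → prefix "AT" already present; 1 new (A)
  "ATGTGCT" → prefix "ATGTGCT" already present; 0 new (none)
  "AGG" → prefix "AG" already present; 1 new (G)
  "AGGAGTAG" → prefix "AGG" already present; 5 new (A, G, T, A, G)
Total nodes = 5 + 7 + 1 + 0 + 1 + 5 = 19

19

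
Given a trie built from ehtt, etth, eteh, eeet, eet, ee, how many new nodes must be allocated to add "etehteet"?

Walking "etehteet" from the root, the first 4 characters ("eteh") follow existing edges; "t" is the first miss.
So 8 − 4 = 4 new nodes.

4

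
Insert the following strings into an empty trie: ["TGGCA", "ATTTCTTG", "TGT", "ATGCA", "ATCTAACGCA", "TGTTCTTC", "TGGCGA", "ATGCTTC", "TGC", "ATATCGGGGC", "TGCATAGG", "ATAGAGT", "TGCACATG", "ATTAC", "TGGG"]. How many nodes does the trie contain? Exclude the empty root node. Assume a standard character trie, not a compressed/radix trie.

Insert word by word; a character creates a node only if that edge doesn't already exist:
  "TGGCA" → 5 new (T, G, G, C, A)
  "ATTTCTTG" → 8 new (A, T, T, T, C, T, T, G)
  "TGT" → prefix "TG" already present; 1 new (T)
  "ATGCA" → prefix "AT" already present; 3 new (G, C, A)
  "ATCTAACGCA" → prefix "AT" already present; 8 new (C, T, A, A, C, G, C, A)
  "TGTTCTTC" → prefix "TGT" already present; 5 new (T, C, T, T, C)
  "TGGCGA" → prefix "TGGC" already present; 2 new (G, A)
  "ATGCTTC" → prefix "ATGC" already present; 3 new (T, T, C)
  "TGC" → prefix "TG" already present; 1 new (C)
  "ATATCGGGGC" → prefix "AT" already present; 8 new (A, T, C, G, G, G, G, C)
  "TGCATAGG" → prefix "TGC" already present; 5 new (A, T, A, G, G)
  "ATAGAGT" → prefix "ATA" already present; 4 new (G, A, G, T)
  "TGCACATG" → prefix "TGCA" already present; 4 new (C, A, T, G)
  "ATTAC" → prefix "ATT" already present; 2 new (A, C)
  "TGGG" → prefix "TGG" already present; 1 new (G)
Total nodes = 5 + 8 + 1 + 3 + 8 + 5 + 2 + 3 + 1 + 8 + 5 + 4 + 4 + 2 + 1 = 60

60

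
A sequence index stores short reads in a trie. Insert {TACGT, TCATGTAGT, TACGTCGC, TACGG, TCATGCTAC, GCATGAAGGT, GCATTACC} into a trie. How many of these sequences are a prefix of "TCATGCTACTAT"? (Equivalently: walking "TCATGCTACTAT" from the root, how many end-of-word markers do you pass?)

1

Walk "TCATGCTACTAT" from the root; an end-of-word marker is hit whenever a stored word is a prefix of "TCATGCTACTAT".
Prefixes of the query that are stored words: "TCATGCTAC"
Count: 1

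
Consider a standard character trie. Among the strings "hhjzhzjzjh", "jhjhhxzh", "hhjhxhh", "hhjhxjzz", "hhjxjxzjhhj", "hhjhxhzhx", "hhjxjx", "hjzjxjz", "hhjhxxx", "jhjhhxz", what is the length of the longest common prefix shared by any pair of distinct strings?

Look for the deepest trie node that still has at least two words in its subtree.
"jhjhhxz" and "jhjhhxzh" agree on "jhjhhxz" (7 characters) before diverging; nothing deeper is shared.
Longest shared-prefix length: 7

7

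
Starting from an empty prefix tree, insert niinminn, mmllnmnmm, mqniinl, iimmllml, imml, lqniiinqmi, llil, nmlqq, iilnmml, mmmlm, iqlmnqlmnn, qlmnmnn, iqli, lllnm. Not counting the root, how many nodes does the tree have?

For each word, the new-node count is its length minus the longest prefix already in the trie:
  "niinminn" → 8 new (n, i, i, n, m, i, n, n)
  "mmllnmnmm" → 9 new (m, m, l, l, n, m, n, m, m)
  "mqniinl" → prefix "m" already present; 6 new (q, n, i, i, n, l)
  "iimmllml" → 8 new (i, i, m, m, l, l, m, l)
  "imml" → prefix "i" already present; 3 new (m, m, l)
  "lqniiinqmi" → 10 new (l, q, n, i, i, i, n, q, m, i)
  "llil" → prefix "l" already present; 3 new (l, i, l)
  "nmlqq" → prefix "n" already present; 4 new (m, l, q, q)
  "iilnmml" → prefix "ii" already present; 5 new (l, n, m, m, l)
  "mmmlm" → prefix "mm" already present; 3 new (m, l, m)
  "iqlmnqlmnn" → prefix "i" already present; 9 new (q, l, m, n, q, l, m, n, n)
  "qlmnmnn" → 7 new (q, l, m, n, m, n, n)
  "iqli" → prefix "iql" already present; 1 new (i)
  "lllnm" → prefix "ll" already present; 3 new (l, n, m)
Total nodes = 8 + 9 + 6 + 8 + 3 + 10 + 3 + 4 + 5 + 3 + 9 + 7 + 1 + 3 = 79

79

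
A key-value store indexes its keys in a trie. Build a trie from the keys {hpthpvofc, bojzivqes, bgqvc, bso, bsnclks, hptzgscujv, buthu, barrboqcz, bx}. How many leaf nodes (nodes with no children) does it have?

Leaves are exactly the stored words that no other stored word extends.
Those words: "barrboqcz", "bgqvc", "bojzivqes", "bsnclks", "bso", "buthu", "bx", "hpthpvofc", "hptzgscujv"
Leaf count: 9

9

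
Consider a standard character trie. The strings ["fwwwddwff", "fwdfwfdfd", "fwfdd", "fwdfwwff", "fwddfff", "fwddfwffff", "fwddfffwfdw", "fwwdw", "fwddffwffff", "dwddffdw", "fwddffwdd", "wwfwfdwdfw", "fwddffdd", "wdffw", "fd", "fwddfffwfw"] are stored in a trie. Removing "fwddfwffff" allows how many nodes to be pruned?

5

After clearing the end-marker at "fwddfwffff", prune upward until reaching a node still needed by another word.
The suffix "wffff" (5 nodes) is used only by "fwddfwffff"; the node for "fwddf" still has the child "f", so pruning stops there.
Nodes removed: 5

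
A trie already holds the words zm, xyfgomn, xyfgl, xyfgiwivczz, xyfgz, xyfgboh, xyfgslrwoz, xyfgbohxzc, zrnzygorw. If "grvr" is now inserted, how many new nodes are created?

4

Nothing in the trie begins with "g"; the whole of "grvr" is new.
4 − 0 = 4 new nodes.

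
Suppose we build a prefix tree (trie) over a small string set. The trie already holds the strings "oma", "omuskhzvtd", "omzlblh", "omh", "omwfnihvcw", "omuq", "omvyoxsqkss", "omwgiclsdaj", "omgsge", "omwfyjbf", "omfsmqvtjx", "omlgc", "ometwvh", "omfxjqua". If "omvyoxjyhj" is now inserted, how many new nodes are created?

4

"omvyox" is already a path in the trie; the remaining "jyhj" must be added.
New nodes needed: |"omvyoxjyhj"| − 6 = 10 − 6 = 4.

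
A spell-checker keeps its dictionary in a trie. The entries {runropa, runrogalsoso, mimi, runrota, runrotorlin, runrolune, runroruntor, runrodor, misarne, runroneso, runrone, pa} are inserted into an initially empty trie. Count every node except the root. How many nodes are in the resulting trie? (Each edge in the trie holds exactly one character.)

Insert word by word; a character creates a node only if that edge doesn't already exist:
  "runropa" → 7 new (r, u, n, r, o, p, a)
  "runrogalsoso" → prefix "runro" already present; 7 new (g, a, l, s, o, s, o)
  "mimi" → 4 new (m, i, m, i)
  "runrota" → prefix "runro" already present; 2 new (t, a)
  "runrotorlin" → prefix "runrot" already present; 5 new (o, r, l, i, n)
  "runrolune" → prefix "runro" already present; 4 new (l, u, n, e)
  "runroruntor" → prefix "runro" already present; 6 new (r, u, n, t, o, r)
  "runrodor" → prefix "runro" already present; 3 new (d, o, r)
  "misarne" → prefix "mi" already present; 5 new (s, a, r, n, e)
  "runroneso" → prefix "runro" already present; 4 new (n, e, s, o)
  "runrone" → prefix "runrone" already present; 0 new (none)
  "pa" → 2 new (p, a)
Total nodes = 7 + 7 + 4 + 2 + 5 + 4 + 6 + 3 + 5 + 4 + 0 + 2 = 49

49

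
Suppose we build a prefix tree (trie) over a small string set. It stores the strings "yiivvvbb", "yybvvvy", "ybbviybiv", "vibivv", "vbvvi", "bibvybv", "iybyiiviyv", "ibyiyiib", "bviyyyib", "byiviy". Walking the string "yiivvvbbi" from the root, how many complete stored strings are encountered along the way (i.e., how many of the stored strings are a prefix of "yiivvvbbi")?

Check each prefix of "yiivvvbbi" against the stored set — each match is an end-marker on the path.
Prefixes of the query that are stored words: "yiivvvbb"
Count: 1

1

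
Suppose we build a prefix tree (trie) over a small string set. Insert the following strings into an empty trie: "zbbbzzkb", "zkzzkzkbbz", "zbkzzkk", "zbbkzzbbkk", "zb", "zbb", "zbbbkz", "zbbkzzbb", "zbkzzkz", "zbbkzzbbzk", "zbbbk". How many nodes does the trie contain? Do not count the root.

34

Trie structure (* marks end of a word):
(root)
└─ z
   ├─ b *
   │  ├─ b *
   │  │  ├─ b
   │  │  │  ├─ k *
   │  │  │  │  └─ z *
   │  │  │  └─ z
   │  │  │     └─ z
   │  │  │        └─ k
   │  │  │           └─ b *
   │  │  └─ k
   │  │     └─ z
   │  │        └─ z
   │  │           └─ b
   │  │              └─ b *
   │  │                 ├─ k
   │  │                 │  └─ k *
   │  │                 └─ z
   │  │                    └─ k *
   │  └─ k
   │     └─ z
   │        └─ z
   │           └─ k
   │              ├─ k *
   │              └─ z *
   └─ k
      └─ z
         └─ z
            └─ k
               └─ z
                  └─ k
                     └─ b
                        └─ b
                           └─ z *
Counting every labelled node above: 34.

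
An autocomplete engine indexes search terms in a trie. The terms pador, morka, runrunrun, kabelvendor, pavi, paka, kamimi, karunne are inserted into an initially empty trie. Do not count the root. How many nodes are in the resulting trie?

Insert word by word; a character creates a node only if that edge doesn't already exist:
  "pador" → 5 new (p, a, d, o, r)
  "morka" → 5 new (m, o, r, k, a)
  "runrunrun" → 9 new (r, u, n, r, u, n, r, u, n)
  "kabelvendor" → 11 new (k, a, b, e, l, v, e, n, d, o, r)
  "pavi" → prefix "pa" already present; 2 new (v, i)
  "paka" → prefix "pa" already present; 2 new (k, a)
  "kamimi" → prefix "ka" already present; 4 new (m, i, m, i)
  "karunne" → prefix "ka" already present; 5 new (r, u, n, n, e)
Total nodes = 5 + 5 + 9 + 11 + 2 + 2 + 4 + 5 = 43

43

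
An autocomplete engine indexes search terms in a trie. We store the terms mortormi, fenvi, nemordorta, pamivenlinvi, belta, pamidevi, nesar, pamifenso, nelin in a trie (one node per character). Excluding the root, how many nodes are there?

Count nodes per top-level branch (shared prefixes stored once):
  'b'-branch (belta): 5 nodes
  'f'-branch (fenvi): 5 nodes
  'm'-branch (mortormi): 8 nodes
  'n'-branch (nelin, nemordorta, nesar): 16 nodes
  'p'-branch (pamidevi, pamifenso, pamivenlinvi): 21 nodes
Sum: 55

55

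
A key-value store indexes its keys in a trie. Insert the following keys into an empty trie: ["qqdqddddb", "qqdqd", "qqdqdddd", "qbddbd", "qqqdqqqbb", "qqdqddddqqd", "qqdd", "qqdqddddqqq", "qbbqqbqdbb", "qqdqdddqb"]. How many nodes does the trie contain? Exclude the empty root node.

Trie structure (* marks end of a word):
(root)
└─ q
   ├─ b
   │  ├─ b
   │  │  └─ q
   │  │     └─ q
   │  │        └─ b
   │  │           └─ q
   │  │              └─ d
   │  │                 └─ b
   │  │                    └─ b *
   │  └─ d
   │     └─ d
   │        └─ b
   │           └─ d *
   └─ q
      ├─ d
      │  ├─ d *
      │  └─ q
      │     └─ d *
      │        └─ d
      │           └─ d
      │              ├─ d *
      │              │  ├─ b *
      │              │  └─ q
      │              │     └─ q
      │              │        ├─ d *
      │              │        └─ q *
      │              └─ q
      │                 └─ b *
      └─ q
         └─ d
            └─ q
               └─ q
                  └─ q
                     └─ b
                        └─ b *
Counting every labelled node above: 36.

36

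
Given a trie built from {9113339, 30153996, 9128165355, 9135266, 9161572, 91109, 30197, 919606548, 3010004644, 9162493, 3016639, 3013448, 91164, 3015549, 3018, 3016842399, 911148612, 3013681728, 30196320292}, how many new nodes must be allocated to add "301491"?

3

"301" is already a path in the trie; the remaining "491" must be added.
New nodes needed: |"301491"| − 3 = 6 − 3 = 3.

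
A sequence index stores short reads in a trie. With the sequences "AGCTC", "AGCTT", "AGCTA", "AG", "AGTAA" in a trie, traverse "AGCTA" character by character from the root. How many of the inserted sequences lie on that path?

Walk "AGCTA" from the root; an end-of-word marker is hit whenever a stored word is a prefix of "AGCTA".
Prefixes of the query that are stored words: "AG", "AGCTA"
Count: 2

2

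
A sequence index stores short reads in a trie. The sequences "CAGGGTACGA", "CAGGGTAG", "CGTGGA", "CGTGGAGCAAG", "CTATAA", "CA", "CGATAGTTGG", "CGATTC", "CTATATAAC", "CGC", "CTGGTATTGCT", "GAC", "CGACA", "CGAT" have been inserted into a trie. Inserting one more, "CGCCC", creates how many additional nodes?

2

"CGC" is already a path in the trie; the remaining "CC" must be added.
New nodes needed: |"CGCCC"| − 3 = 5 − 3 = 2.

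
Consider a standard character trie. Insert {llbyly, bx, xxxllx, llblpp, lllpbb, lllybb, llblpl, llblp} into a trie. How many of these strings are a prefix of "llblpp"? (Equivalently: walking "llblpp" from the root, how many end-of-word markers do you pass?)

2

Check each prefix of "llblpp" against the stored set — each match is an end-marker on the path.
Prefixes of the query that are stored words: "llblp", "llblpp"
Count: 2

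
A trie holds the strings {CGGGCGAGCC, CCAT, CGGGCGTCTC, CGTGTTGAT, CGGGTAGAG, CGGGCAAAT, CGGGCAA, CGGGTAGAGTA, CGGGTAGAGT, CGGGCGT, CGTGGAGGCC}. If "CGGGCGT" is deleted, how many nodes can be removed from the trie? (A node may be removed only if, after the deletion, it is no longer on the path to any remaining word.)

Walk "CGGGCGT" from the leaf back toward the root, removing each node that no remaining word uses.
Every node on "CGGGCGT" is still needed (e.g. by "CGGGCGTCTC"), so nothing is freed.
Nodes removed: 0

0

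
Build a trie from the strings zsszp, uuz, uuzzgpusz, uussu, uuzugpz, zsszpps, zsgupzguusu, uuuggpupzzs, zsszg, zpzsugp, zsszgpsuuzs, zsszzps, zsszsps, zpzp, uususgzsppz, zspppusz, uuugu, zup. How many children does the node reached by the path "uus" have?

The children of the "uus" node are the distinct next characters among strings starting with "uus".
Distinct next characters after "uus": s, u.
That node has 2 child edges.

2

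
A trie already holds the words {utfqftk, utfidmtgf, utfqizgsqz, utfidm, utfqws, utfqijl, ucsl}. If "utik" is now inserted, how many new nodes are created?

Walking "utik" from the root, the first 2 characters ("ut") follow existing edges; "i" is the first miss.
Each of the 2 remaining characters creates one node.

2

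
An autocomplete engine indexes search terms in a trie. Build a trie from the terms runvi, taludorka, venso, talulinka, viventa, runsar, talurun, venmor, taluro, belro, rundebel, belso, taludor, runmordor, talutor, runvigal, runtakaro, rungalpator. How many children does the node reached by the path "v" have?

2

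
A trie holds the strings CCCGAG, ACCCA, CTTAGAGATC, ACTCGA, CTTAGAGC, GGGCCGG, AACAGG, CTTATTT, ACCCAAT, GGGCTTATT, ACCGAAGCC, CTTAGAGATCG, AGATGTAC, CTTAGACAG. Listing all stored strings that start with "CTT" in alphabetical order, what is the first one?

DFS of the "CTT" subtree visits, in order: "CTTAGACAG", "CTTAGAGATC", "CTTAGAGATCG", "CTTAGAGC", "CTTATTT"
Position 1: CTTAGACAG

CTTAGACAG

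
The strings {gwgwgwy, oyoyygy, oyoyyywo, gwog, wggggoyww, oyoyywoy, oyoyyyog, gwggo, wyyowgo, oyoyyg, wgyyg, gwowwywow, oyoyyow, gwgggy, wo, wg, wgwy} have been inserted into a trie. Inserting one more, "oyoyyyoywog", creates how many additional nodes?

4

"oyoyyyo" is already a path in the trie; the remaining "ywog" must be added.
So 11 − 7 = 4 new nodes.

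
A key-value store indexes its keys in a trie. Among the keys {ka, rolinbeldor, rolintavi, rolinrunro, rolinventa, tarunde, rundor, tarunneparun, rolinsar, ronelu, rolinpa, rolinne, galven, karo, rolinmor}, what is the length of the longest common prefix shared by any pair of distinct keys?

5

The deepest shared node is where two words last agree before diverging.
e.g. "rolinbeldor" and "rolinmor" share the prefix "rolin" of length 5; no pair shares a longer one.
Longest shared-prefix length: 5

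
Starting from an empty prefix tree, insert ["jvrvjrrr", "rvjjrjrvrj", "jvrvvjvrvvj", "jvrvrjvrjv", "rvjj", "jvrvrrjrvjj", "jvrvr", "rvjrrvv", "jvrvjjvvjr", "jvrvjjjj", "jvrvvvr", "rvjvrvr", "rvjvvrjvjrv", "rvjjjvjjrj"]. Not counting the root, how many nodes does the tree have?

67

Insert word by word; a character creates a node only if that edge doesn't already exist:
  "jvrvjrrr" → 8 new (j, v, r, v, j, r, r, r)
  "rvjjrjrvrj" → 10 new (r, v, j, j, r, j, r, v, r, j)
  "jvrvvjvrvvj" → prefix "jvrv" already present; 7 new (v, j, v, r, v, v, j)
  "jvrvrjvrjv" → prefix "jvrv" already present; 6 new (r, j, v, r, j, v)
  "rvjj" → prefix "rvjj" already present; 0 new (none)
  "jvrvrrjrvjj" → prefix "jvrvr" already present; 6 new (r, j, r, v, j, j)
  "jvrvr" → prefix "jvrvr" already present; 0 new (none)
  "rvjrrvv" → prefix "rvj" already present; 4 new (r, r, v, v)
  "jvrvjjvvjr" → prefix "jvrvj" already present; 5 new (j, v, v, j, r)
  "jvrvjjjj" → prefix "jvrvjj" already present; 2 new (j, j)
  "jvrvvvr" → prefix "jvrvv" already present; 2 new (v, r)
  "rvjvrvr" → prefix "rvj" already present; 4 new (v, r, v, r)
  "rvjvvrjvjrv" → prefix "rvjv" already present; 7 new (v, r, j, v, j, r, v)
  "rvjjjvjjrj" → prefix "rvjj" already present; 6 new (j, v, j, j, r, j)
Total nodes = 8 + 10 + 7 + 6 + 0 + 6 + 0 + 4 + 5 + 2 + 2 + 4 + 7 + 6 = 67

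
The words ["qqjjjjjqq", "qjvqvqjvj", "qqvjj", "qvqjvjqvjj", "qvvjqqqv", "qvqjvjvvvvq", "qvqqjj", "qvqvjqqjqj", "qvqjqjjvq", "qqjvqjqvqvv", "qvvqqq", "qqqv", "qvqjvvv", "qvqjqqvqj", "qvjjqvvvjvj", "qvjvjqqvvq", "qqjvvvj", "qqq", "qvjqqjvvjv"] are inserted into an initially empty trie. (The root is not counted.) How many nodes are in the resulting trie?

Insert word by word; a character creates a node only if that edge doesn't already exist:
  "qqjjjjjqq" → 9 new (q, q, j, j, j, j, j, q, q)
  "qjvqvqjvj" → prefix "q" already present; 8 new (j, v, q, v, q, j, v, j)
  "qqvjj" → prefix "qq" already present; 3 new (v, j, j)
  "qvqjvjqvjj" → prefix "q" already present; 9 new (v, q, j, v, j, q, v, j, j)
  "qvvjqqqv" → prefix "qv" already present; 6 new (v, j, q, q, q, v)
  "qvqjvjvvvvq" → prefix "qvqjvj" already present; 5 new (v, v, v, v, q)
  "qvqqjj" → prefix "qvq" already present; 3 new (q, j, j)
  "qvqvjqqjqj" → prefix "qvq" already present; 7 new (v, j, q, q, j, q, j)
  "qvqjqjjvq" → prefix "qvqj" already present; 5 new (q, j, j, v, q)
  "qqjvqjqvqvv" → prefix "qqj" already present; 8 new (v, q, j, q, v, q, v, v)
  "qvvqqq" → prefix "qvv" already present; 3 new (q, q, q)
  "qqqv" → prefix "qq" already present; 2 new (q, v)
  "qvqjvvv" → prefix "qvqjv" already present; 2 new (v, v)
  "qvqjqqvqj" → prefix "qvqjq" already present; 4 new (q, v, q, j)
  "qvjjqvvvjvj" → prefix "qv" already present; 9 new (j, j, q, v, v, v, j, v, j)
  "qvjvjqqvvq" → prefix "qvj" already present; 7 new (v, j, q, q, v, v, q)
  "qqjvvvj" → prefix "qqjv" already present; 3 new (v, v, j)
  "qqq" → prefix "qqq" already present; 0 new (none)
  "qvjqqjvvjv" → prefix "qvj" already present; 7 new (q, q, j, v, v, j, v)
Total nodes = 9 + 8 + 3 + 9 + 6 + 5 + 3 + 7 + 5 + 8 + 3 + 2 + 2 + 4 + 9 + 7 + 3 + 0 + 7 = 100

100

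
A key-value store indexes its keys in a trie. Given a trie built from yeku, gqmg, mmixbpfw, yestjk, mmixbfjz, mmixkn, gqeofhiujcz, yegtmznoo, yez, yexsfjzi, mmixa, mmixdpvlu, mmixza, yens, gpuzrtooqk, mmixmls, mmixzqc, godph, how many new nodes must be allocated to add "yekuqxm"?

Walking "yekuqxm" from the root, the first 4 characters ("yeku") follow existing edges; "q" is the first miss.
Each of the 3 remaining characters creates one node.

3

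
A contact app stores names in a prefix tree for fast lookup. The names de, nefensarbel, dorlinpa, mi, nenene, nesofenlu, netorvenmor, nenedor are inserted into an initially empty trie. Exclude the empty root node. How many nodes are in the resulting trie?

45

Trace insertions, counting only characters that open a new branch:
  "de" → 2 new (d, e)
  "nefensarbel" → 11 new (n, e, f, e, n, s, a, r, b, e, l)
  "dorlinpa" → prefix "d" already present; 7 new (o, r, l, i, n, p, a)
  "mi" → 2 new (m, i)
  "nenene" → prefix "ne" already present; 4 new (n, e, n, e)
  "nesofenlu" → prefix "ne" already present; 7 new (s, o, f, e, n, l, u)
  "netorvenmor" → prefix "ne" already present; 9 new (t, o, r, v, e, n, m, o, r)
  "nenedor" → prefix "nene" already present; 3 new (d, o, r)
Total nodes = 2 + 11 + 7 + 2 + 4 + 7 + 9 + 3 = 45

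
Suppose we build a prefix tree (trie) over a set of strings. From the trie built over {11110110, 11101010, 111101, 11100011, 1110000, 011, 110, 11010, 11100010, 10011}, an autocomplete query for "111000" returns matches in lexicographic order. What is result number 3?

Words with prefix "111000", in lexicographic order: "1110000", "11100010", "11100011"
The 3rd is 11100011.

11100011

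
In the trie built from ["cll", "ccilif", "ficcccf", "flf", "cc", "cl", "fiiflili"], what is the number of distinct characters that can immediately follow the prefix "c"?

2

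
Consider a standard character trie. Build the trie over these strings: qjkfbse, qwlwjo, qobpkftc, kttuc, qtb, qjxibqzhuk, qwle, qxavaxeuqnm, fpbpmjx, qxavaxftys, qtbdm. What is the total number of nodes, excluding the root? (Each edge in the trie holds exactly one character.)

For each word, the new-node count is its length minus the longest prefix already in the trie:
  "qjkfbse" → 7 new (q, j, k, f, b, s, e)
  "qwlwjo" → prefix "q" already present; 5 new (w, l, w, j, o)
  "qobpkftc" → prefix "q" already present; 7 new (o, b, p, k, f, t, c)
  "kttuc" → 5 new (k, t, t, u, c)
  "qtb" → prefix "q" already present; 2 new (t, b)
  "qjxibqzhuk" → prefix "qj" already present; 8 new (x, i, b, q, z, h, u, k)
  "qwle" → prefix "qwl" already present; 1 new (e)
  "qxavaxeuqnm" → prefix "q" already present; 10 new (x, a, v, a, x, e, u, q, n, m)
  "fpbpmjx" → 7 new (f, p, b, p, m, j, x)
  "qxavaxftys" → prefix "qxavax" already present; 4 new (f, t, y, s)
  "qtbdm" → prefix "qtb" already present; 2 new (d, m)
Total nodes = 7 + 5 + 7 + 5 + 2 + 8 + 1 + 10 + 7 + 4 + 2 = 58

58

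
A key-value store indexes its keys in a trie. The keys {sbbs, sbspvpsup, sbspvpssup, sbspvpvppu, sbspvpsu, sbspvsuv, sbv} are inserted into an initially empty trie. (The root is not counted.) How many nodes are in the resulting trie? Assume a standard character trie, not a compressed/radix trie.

Trace insertions, counting only characters that open a new branch:
  "sbbs" → 4 new (s, b, b, s)
  "sbspvpsup" → prefix "sb" already present; 7 new (s, p, v, p, s, u, p)
  "sbspvpssup" → prefix "sbspvps" already present; 3 new (s, u, p)
  "sbspvpvppu" → prefix "sbspvp" already present; 4 new (v, p, p, u)
  "sbspvpsu" → prefix "sbspvpsu" already present; 0 new (none)
  "sbspvsuv" → prefix "sbspv" already present; 3 new (s, u, v)
  "sbv" → prefix "sb" already present; 1 new (v)
Total nodes = 4 + 7 + 3 + 4 + 0 + 3 + 1 = 22

22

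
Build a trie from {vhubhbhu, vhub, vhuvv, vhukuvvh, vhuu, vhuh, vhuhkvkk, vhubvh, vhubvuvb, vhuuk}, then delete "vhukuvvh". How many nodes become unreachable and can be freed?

5

Walk "vhukuvvh" from the leaf back toward the root, removing each node that no remaining word uses.
The suffix "kuvvh" (5 nodes) is used only by "vhukuvvh"; the node for "vhu" still has the child "b", so pruning stops there.
Nodes removed: 5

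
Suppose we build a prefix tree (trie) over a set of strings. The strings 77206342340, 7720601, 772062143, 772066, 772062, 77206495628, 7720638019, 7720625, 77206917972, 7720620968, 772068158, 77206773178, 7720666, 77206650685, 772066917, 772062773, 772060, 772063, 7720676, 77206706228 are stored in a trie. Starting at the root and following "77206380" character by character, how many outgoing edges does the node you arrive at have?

Walk "77206380" from the root, arriving at one node.
Distinct next characters after "77206380": 1.
That node has 1 child edge.

1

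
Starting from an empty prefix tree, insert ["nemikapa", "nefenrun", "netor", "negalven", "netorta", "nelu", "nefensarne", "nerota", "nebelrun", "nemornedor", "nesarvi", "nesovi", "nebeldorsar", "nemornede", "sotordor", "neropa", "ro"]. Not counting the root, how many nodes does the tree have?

76

Count nodes per top-level branch (shared prefixes stored once):
  'n'-branch (nebeldorsar, nebelrun, nefenrun, nefensarne, negalven, nelu, nemikapa, nemornede, nemornedor, neropa, nerota, nesarvi, nesovi, netor, netorta): 66 nodes
  'r'-branch (ro): 2 nodes
  's'-branch (sotordor): 8 nodes
Sum: 76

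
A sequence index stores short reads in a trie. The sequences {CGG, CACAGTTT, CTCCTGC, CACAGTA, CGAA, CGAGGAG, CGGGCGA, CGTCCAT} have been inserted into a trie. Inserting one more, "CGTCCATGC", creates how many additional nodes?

2

"CGTCCAT" is already a path in the trie; the remaining "GC" must be added.
So 9 − 7 = 2 new nodes.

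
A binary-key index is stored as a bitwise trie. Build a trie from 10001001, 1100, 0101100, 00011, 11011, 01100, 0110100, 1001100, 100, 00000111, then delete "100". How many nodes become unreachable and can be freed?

0

After clearing the end-marker at "100", prune upward until reaching a node still needed by another word.
Every node on "100" is still needed (e.g. by "10001001"), so nothing is freed.
Nodes removed: 0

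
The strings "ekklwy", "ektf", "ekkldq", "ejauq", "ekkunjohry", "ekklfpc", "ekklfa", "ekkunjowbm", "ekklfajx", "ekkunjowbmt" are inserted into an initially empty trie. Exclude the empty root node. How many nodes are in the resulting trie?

Trie structure (* marks end of a word):
(root)
└─ e
   ├─ j
   │  └─ a
   │     └─ u
   │        └─ q *
   └─ k
      ├─ k
      │  ├─ l
      │  │  ├─ d
      │  │  │  └─ q *
      │  │  ├─ f
      │  │  │  ├─ a *
      │  │  │  │  └─ j
      │  │  │  │     └─ x *
      │  │  │  └─ p
      │  │  │     └─ c *
      │  │  └─ w
      │  │     └─ y *
      │  └─ u
      │     └─ n
      │        └─ j
      │           └─ o
      │              ├─ h
      │              │  └─ r
      │              │     └─ y *
      │              └─ w
      │                 └─ b
      │                    └─ m *
      │                       └─ t *
      └─ t
         └─ f *
Counting every labelled node above: 31.

31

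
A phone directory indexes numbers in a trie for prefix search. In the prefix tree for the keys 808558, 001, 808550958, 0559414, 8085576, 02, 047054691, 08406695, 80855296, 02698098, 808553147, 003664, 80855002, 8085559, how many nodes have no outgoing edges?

A leaf is a node with no children — equivalently, the end of a word that is not a proper prefix of any other stored word.
Those words: "001", "003664", "02698098", "047054691", "0559414", "08406695", "80855002", "808550958", "80855296", "808553147", "8085559", "8085576", "808558"
Leaf count: 13

13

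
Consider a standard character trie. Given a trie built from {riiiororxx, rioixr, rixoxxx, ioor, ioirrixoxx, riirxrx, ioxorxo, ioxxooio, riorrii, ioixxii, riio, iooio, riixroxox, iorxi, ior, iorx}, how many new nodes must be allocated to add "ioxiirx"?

4

The longest prefix of "ioxiirx" already in the trie is "iox" (length 3).
Each of the 4 remaining characters creates one node.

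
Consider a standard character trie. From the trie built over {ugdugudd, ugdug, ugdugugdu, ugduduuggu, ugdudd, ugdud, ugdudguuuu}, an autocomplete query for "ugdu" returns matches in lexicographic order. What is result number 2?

Words with prefix "ugdu", in lexicographic order: "ugdud", "ugdudd", "ugdudguuuu", "ugduduuggu", "ugdug", "ugdugudd", "ugdugugdu"
The 2nd is ugdudd.

ugdudd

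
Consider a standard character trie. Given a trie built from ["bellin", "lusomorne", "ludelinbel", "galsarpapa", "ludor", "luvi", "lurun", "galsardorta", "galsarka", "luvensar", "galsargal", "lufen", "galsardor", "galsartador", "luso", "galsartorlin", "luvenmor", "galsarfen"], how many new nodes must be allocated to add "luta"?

"lu" is already a path in the trie; the remaining "ta" must be added.
So 4 − 2 = 2 new nodes.

2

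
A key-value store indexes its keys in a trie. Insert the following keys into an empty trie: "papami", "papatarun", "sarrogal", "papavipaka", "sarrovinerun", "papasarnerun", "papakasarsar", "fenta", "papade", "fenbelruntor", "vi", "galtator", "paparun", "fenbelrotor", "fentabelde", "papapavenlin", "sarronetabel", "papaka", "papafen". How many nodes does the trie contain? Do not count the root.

104

Trace insertions, counting only characters that open a new branch:
  "papami" → 6 new (p, a, p, a, m, i)
  "papatarun" → prefix "papa" already present; 5 new (t, a, r, u, n)
  "sarrogal" → 8 new (s, a, r, r, o, g, a, l)
  "papavipaka" → prefix "papa" already present; 6 new (v, i, p, a, k, a)
  "sarrovinerun" → prefix "sarro" already present; 7 new (v, i, n, e, r, u, n)
  "papasarnerun" → prefix "papa" already present; 8 new (s, a, r, n, e, r, u, n)
  "papakasarsar" → prefix "papa" already present; 8 new (k, a, s, a, r, s, a, r)
  "fenta" → 5 new (f, e, n, t, a)
  "papade" → prefix "papa" already present; 2 new (d, e)
  "fenbelruntor" → prefix "fen" already present; 9 new (b, e, l, r, u, n, t, o, r)
  "vi" → 2 new (v, i)
  "galtator" → 8 new (g, a, l, t, a, t, o, r)
  "paparun" → prefix "papa" already present; 3 new (r, u, n)
  "fenbelrotor" → prefix "fenbelr" already present; 4 new (o, t, o, r)
  "fentabelde" → prefix "fenta" already present; 5 new (b, e, l, d, e)
  "papapavenlin" → prefix "papa" already present; 8 new (p, a, v, e, n, l, i, n)
  "sarronetabel" → prefix "sarro" already present; 7 new (n, e, t, a, b, e, l)
  "papaka" → prefix "papaka" already present; 0 new (none)
  "papafen" → prefix "papa" already present; 3 new (f, e, n)
Total nodes = 6 + 5 + 8 + 6 + 7 + 8 + 8 + 5 + 2 + 9 + 2 + 8 + 3 + 4 + 5 + 8 + 7 + 0 + 3 = 104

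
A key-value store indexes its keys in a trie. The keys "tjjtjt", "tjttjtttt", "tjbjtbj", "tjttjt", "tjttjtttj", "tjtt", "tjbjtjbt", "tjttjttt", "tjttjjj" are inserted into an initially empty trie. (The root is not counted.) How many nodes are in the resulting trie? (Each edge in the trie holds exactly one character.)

24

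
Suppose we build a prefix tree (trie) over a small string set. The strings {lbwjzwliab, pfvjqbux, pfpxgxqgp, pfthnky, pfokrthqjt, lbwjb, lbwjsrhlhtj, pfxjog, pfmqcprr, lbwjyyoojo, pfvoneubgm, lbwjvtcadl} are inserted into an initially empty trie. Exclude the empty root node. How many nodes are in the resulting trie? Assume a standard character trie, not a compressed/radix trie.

For each word, the new-node count is its length minus the longest prefix already in the trie:
  "lbwjzwliab" → 10 new (l, b, w, j, z, w, l, i, a, b)
  "pfvjqbux" → 8 new (p, f, v, j, q, b, u, x)
  "pfpxgxqgp" → prefix "pf" already present; 7 new (p, x, g, x, q, g, p)
  "pfthnky" → prefix "pf" already present; 5 new (t, h, n, k, y)
  "pfokrthqjt" → prefix "pf" already present; 8 new (o, k, r, t, h, q, j, t)
  "lbwjb" → prefix "lbwj" already present; 1 new (b)
  "lbwjsrhlhtj" → prefix "lbwj" already present; 7 new (s, r, h, l, h, t, j)
  "pfxjog" → prefix "pf" already present; 4 new (x, j, o, g)
  "pfmqcprr" → prefix "pf" already present; 6 new (m, q, c, p, r, r)
  "lbwjyyoojo" → prefix "lbwj" already present; 6 new (y, y, o, o, j, o)
  "pfvoneubgm" → prefix "pfv" already present; 7 new (o, n, e, u, b, g, m)
  "lbwjvtcadl" → prefix "lbwj" already present; 6 new (v, t, c, a, d, l)
Total nodes = 10 + 8 + 7 + 5 + 8 + 1 + 7 + 4 + 6 + 6 + 7 + 6 = 75

75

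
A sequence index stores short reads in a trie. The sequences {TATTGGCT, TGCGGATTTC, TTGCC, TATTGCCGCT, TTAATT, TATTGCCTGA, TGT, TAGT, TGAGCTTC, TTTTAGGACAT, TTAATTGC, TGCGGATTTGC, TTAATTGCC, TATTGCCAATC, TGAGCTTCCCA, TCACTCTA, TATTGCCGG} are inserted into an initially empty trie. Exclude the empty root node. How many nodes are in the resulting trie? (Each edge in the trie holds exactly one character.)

71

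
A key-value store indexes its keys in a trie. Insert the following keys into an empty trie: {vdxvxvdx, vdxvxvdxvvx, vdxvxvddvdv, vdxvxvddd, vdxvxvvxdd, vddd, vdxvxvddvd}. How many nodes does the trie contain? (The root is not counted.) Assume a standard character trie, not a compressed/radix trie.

22

Count nodes per top-level branch (shared prefixes stored once):
  'v'-branch (vddd, vdxvxvddd, vdxvxvddvd, vdxvxvddvdv, vdxvxvdx, vdxvxvdxvvx, vdxvxvvxdd): 22 nodes
Sum: 22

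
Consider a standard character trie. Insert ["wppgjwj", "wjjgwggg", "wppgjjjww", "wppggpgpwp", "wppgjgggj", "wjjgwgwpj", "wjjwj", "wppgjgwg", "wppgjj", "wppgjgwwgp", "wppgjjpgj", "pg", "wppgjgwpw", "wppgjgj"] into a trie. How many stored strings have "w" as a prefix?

13

Filter for entries beginning with "w":
Matches: "wjjgwggg", "wjjgwgwpj", "wjjwj", "wppggpgpwp", "wppgjgggj", "wppgjgj", "wppgjgwg", "wppgjgwpw", "wppgjgwwgp", "wppgjj", "wppgjjjww", "wppgjjpgj", "wppgjwj"
Count: 13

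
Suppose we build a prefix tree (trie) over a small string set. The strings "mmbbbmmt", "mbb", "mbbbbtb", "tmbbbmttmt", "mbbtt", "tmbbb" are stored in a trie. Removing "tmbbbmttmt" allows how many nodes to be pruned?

After clearing the end-marker at "tmbbbmttmt", prune upward until reaching a node still needed by another word.
The suffix "mttmt" (5 nodes) is used only by "tmbbbmttmt"; "tmbbb" is itself a stored word, so pruning stops there.
Nodes removed: 5

5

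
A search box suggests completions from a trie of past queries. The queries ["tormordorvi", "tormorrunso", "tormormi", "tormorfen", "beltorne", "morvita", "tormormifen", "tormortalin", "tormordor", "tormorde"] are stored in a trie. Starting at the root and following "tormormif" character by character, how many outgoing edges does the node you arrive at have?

1

The children of the "tormormif" node are the distinct next characters among strings starting with "tormormif".
Distinct next characters after "tormormif": e.
That node has 1 child edge.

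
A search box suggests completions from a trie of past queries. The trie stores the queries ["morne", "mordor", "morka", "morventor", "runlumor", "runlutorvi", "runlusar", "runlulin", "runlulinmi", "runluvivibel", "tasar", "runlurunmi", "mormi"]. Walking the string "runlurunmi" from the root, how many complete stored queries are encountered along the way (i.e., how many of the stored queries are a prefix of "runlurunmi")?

Traverse "runlurunmi" character by character; count nodes along the way that are marked as word ends.
Prefixes of the query that are stored words: "runlurunmi"
Count: 1

1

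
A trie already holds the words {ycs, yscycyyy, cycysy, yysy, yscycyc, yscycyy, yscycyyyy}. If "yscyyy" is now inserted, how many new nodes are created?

2

The longest prefix of "yscyyy" already in the trie is "yscy" (length 4).
Each of the 2 remaining characters creates one node.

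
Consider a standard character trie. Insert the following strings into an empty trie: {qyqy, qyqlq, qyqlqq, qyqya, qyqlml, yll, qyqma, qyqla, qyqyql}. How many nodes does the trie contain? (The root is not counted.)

18

Count nodes per top-level branch (shared prefixes stored once):
  'q'-branch (qyqla, qyqlml, qyqlq, qyqlqq, qyqma, qyqy, qyqya, qyqyql): 15 nodes
  'y'-branch (yll): 3 nodes
Sum: 18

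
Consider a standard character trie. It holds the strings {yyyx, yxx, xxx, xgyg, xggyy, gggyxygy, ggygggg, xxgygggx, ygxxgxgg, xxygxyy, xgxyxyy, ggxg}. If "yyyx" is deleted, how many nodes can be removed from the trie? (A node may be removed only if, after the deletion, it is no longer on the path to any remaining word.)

3

A node on "yyyx"'s path can go only if nothing else ends at it or branches off below it.
The suffix "yyx" (3 nodes) is used only by "yyyx"; the node for "y" still has the child "x", so pruning stops there.
Nodes removed: 3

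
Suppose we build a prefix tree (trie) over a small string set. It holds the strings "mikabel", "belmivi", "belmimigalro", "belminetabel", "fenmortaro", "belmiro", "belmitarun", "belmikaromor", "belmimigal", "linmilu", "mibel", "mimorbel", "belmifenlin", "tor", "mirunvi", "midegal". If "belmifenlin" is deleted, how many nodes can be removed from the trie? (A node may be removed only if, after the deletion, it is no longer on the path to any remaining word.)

6

Walk "belmifenlin" from the leaf back toward the root, removing each node that no remaining word uses.
The suffix "fenlin" (6 nodes) is used only by "belmifenlin"; the node for "belmi" still has the child "v", so pruning stops there.
Nodes removed: 6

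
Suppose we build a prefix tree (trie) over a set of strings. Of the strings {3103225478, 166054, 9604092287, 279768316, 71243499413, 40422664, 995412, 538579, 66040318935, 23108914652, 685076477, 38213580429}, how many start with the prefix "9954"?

1

Filter for entries beginning with "9954":
Words under "9954": 995412
Count: 1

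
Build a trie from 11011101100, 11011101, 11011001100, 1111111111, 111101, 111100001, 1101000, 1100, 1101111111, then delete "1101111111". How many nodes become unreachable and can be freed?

A node on "1101111111"'s path can go only if nothing else ends at it or branches off below it.
The suffix "1111" (4 nodes) is used only by "1101111111"; the node for "110111" still has the child "0", so pruning stops there.
Nodes removed: 4

4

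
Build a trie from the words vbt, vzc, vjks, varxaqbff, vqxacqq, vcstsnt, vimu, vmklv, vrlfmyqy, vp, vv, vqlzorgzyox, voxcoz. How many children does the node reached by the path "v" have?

12

The children of the "v" node are the distinct next characters among strings starting with "v".
Characters that immediately follow "v" among the stored strings: {a, b, c, i, j, m, o, p, q, r, v, z}.
That node has 12 child edges.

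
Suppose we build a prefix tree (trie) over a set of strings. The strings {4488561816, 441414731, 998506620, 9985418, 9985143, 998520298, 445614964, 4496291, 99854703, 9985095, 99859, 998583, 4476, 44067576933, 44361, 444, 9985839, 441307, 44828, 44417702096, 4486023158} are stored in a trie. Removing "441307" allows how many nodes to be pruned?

3

Walk "441307" from the leaf back toward the root, removing each node that no remaining word uses.
The suffix "307" (3 nodes) is used only by "441307"; the node for "441" still has the child "4", so pruning stops there.
Nodes removed: 3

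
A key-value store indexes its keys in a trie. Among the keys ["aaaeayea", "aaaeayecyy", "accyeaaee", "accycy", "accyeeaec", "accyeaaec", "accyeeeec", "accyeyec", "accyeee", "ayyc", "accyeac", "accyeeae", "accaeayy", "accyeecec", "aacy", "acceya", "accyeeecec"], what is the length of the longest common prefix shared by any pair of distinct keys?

Look for the deepest trie node that still has at least two words in its subtree.
e.g. "accyeaaec" and "accyeaaee" share the prefix "accyeaae" of length 8; no pair shares a longer one.
Longest shared-prefix length: 8

8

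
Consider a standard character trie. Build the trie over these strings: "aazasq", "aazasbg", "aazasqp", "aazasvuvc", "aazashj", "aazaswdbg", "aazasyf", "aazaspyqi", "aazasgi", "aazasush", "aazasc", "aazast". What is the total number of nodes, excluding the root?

32

Trie structure (* marks end of a word):
(root)
└─ a
   └─ a
      └─ z
         └─ a
            └─ s
               ├─ b
               │  └─ g *
               ├─ c *
               ├─ g
               │  └─ i *
               ├─ h
               │  └─ j *
               ├─ p
               │  └─ y
               │     └─ q
               │        └─ i *
               ├─ q *
               │  └─ p *
               ├─ t *
               ├─ u
               │  └─ s
               │     └─ h *
               ├─ v
               │  └─ u
               │     └─ v
               │        └─ c *
               ├─ w
               │  └─ d
               │     └─ b
               │        └─ g *
               └─ y
                  └─ f *
Counting every labelled node above: 32.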